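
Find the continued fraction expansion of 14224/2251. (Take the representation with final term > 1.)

[6; 3, 7, 2, 2, 19]

14224 = 6*2251 + 718
2251 = 3*718 + 97
718 = 7*97 + 39
97 = 2*39 + 19
39 = 2*19 + 1
19 = 19*1 + 0  (stop)
So 14224/2251 = [6; 3, 7, 2, 2, 19].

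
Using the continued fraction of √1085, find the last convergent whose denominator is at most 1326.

17919/544

√1085 = [32; 1, 15, 2, 15, 1, 64, …] (period length 6).
Convergents:
  p_0/q_0 = 32/1
  p_1/q_1 = 33/1
  p_2/q_2 = 527/16
  p_3/q_3 = 1087/33
  p_4/q_4 = 16832/511
  p_5/q_5 = 17919/544
  p_6/q_6 = 1163648/35327
q_5 = 544 ≤ 1326 < 35327 = q_6, so the answer is 17919/544.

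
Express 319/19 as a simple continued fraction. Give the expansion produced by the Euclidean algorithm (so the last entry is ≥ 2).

[16; 1, 3, 1, 3]

319 = 16×19 + 15
19 = 1×15 + 4
15 = 3×4 + 3
4 = 1×3 + 1
3 = 3×1 + 0  (stop)
So 319/19 = [16; 1, 3, 1, 3].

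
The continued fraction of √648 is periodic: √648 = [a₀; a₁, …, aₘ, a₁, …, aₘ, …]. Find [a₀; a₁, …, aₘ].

[25; 2, 5, 6, 5, 2, 50]

a₀ = ⌊√648⌋ = 25.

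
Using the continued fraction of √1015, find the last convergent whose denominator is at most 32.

223/7

√1015 = [31; 1, 6, 10, 2, 10, 6, 1, 62, …] (period length 8).
Convergents:
  p_0/q_0 = 31/1
  p_1/q_1 = 32/1
  p_2/q_2 = 223/7
  p_3/q_3 = 2262/71
q_2 = 7 ≤ 32 < 71 = q_3, so the answer is 223/7.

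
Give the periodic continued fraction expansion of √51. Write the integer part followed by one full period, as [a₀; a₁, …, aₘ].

a₀ = ⌊√51⌋ = 7.
With m₀=0, d₀=1 and mₖ₊₁ = dₖaₖ − mₖ, dₖ₊₁ = (n − mₖ₊₁²)/dₖ, aₖ₊₁ = ⌊(a₀+mₖ₊₁)/dₖ₊₁⌋:
  k=1: m=7, d=2, a=7
  k=2: m=7, d=1, a=14
d=1 and a=2a₀=14 at k=2, so the next step gives (m, d) = (7, 2) again — its k=1 value — and the period has length 2.

[7; 7, 14]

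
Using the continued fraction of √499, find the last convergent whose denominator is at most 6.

67/3

√499 = [22; 2, 1, 21, 1, 2, 44, …] (period length 6).
Convergents:
  p_0/q_0 = 22/1
  p_1/q_1 = 45/2
  p_2/q_2 = 67/3
  p_3/q_3 = 1452/65
q_2 = 3 ≤ 6 < 65 = q_3, so the answer is 67/3.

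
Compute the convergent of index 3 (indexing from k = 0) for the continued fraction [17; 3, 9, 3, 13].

Using pₖ = aₖpₖ₋₁ + pₖ₋₂, qₖ = aₖqₖ₋₁ + qₖ₋₂ (with p₋₁=1, p₋₂=0, q₋₁=0, q₋₂=1):
  k=0: a=17, p=17, q=1
  k=1: a=3, p=52, q=3
  k=2: a=9, p=485, q=28
  k=3: a=3, p=1507, q=87

1507/87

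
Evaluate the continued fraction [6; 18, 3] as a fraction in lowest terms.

Using pₖ = aₖpₖ₋₁ + pₖ₋₂ and qₖ = aₖqₖ₋₁ + qₖ₋₂:
  k=0: a=6, p=6, q=1
  k=1: a=18, p=109, q=18
  k=2: a=3, p=333, q=55

333/55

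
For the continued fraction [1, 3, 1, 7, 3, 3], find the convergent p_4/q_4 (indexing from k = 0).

Using pₖ = aₖpₖ₋₁ + pₖ₋₂, qₖ = aₖqₖ₋₁ + qₖ₋₂ (with p₋₁=1, p₋₂=0, q₋₁=0, q₋₂=1):
  k=0: a=1, p=1, q=1
  k=1: a=3, p=4, q=3
  k=2: a=1, p=5, q=4
  k=3: a=7, p=39, q=31
  k=4: a=3, p=122, q=97

122/97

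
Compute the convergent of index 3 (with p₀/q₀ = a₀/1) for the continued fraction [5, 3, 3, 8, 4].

440/83

Using pₖ = aₖpₖ₋₁ + pₖ₋₂, qₖ = aₖqₖ₋₁ + qₖ₋₂ (with p₋₁=1, p₋₂=0, q₋₁=0, q₋₂=1):
  k=0: a=5, p=5, q=1
  k=1: a=3, p=16, q=3
  k=2: a=3, p=53, q=10
  k=3: a=8, p=440, q=83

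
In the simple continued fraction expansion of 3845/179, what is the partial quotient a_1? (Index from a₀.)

2

3845 = 21·179 + 86   →  a_0 = 21
179 = 2·86 + 7   →  a_1 = 2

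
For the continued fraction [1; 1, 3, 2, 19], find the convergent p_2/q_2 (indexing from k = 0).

7/4

Using pₖ = aₖpₖ₋₁ + pₖ₋₂, qₖ = aₖqₖ₋₁ + qₖ₋₂ (with p₋₁=1, p₋₂=0, q₋₁=0, q₋₂=1):
  k=0: a=1, p=1, q=1
  k=1: a=1, p=2, q=1
  k=2: a=3, p=7, q=4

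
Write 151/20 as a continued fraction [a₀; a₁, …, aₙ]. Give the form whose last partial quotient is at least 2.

[7; 1, 1, 4, 2]

151 = 7·20 + 11
20 = 1·11 + 9
11 = 1·9 + 2
9 = 4·2 + 1
2 = 2·1 + 0  (stop)
So 151/20 = [7; 1, 1, 4, 2].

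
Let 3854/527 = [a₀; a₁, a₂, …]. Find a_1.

3854 = 7·527 + 165   →  a_0 = 7
527 = 3·165 + 32   →  a_1 = 3

3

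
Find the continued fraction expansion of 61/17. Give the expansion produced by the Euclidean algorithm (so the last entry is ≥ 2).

61 = 3·17 + 10
17 = 1·10 + 7
10 = 1·7 + 3
7 = 2·3 + 1
3 = 3·1 + 0  (stop)
So 61/17 = [3; 1, 1, 2, 3].

[3; 1, 1, 2, 3]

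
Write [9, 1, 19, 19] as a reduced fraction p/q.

3791/381

Fold from the inside: start with 19/1.
  19 + 1/19 = 362/19
  1 + 19/362 = 381/362
  9 + 362/381 = 3791/381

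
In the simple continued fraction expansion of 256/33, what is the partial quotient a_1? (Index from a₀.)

1

256 = 7·33 + 25   →  a_0 = 7
33 = 1·25 + 8   →  a_1 = 1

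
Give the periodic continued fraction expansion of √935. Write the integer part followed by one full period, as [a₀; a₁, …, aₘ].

a₀ = ⌊√935⌋ = 30.
With m₀=0, d₀=1 and mₖ₊₁ = dₖaₖ − mₖ, dₖ₊₁ = (n − mₖ₊₁²)/dₖ, aₖ₊₁ = ⌊(a₀+mₖ₊₁)/dₖ₊₁⌋:
  k=1: m=30, d=35, a=1
  k=2: m=5, d=26, a=1
  k=3: m=21, d=19, a=2
  k=4: m=17, d=34, a=1
  k=5: m=17, d=19, a=2
  k=6: m=21, d=26, a=1
  k=7: m=5, d=35, a=1
  k=8: m=30, d=1, a=60
d=1 and a=2a₀=60 at k=8, so the next step gives (m, d) = (30, 35) again — its k=1 value — and the period has length 8.

[30; 1, 1, 2, 1, 2, 1, 1, 60]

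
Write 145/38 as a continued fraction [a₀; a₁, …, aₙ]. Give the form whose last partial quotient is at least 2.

[3; 1, 4, 2, 3]

145 = 3*38 + 31
38 = 1*31 + 7
31 = 4*7 + 3
7 = 2*3 + 1
3 = 3*1 + 0  (stop)
So 145/38 = [3; 1, 4, 2, 3].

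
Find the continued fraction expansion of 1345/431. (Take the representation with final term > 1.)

1345 = 3·431 + 52
431 = 8·52 + 15
52 = 3·15 + 7
15 = 2·7 + 1
7 = 7·1 + 0  (stop)
So 1345/431 = [3; 8, 3, 2, 7].

[3; 8, 3, 2, 7]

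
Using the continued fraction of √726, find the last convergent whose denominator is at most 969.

√726 = [26; 1, 16, 1, 52, …] (period length 4).
Convergents:
  p_0/q_0 = 26/1
  p_1/q_1 = 27/1
  p_2/q_2 = 458/17
  p_3/q_3 = 485/18
  p_4/q_4 = 25678/953
  p_5/q_5 = 26163/971
q_4 = 953 ≤ 969 < 971 = q_5, so the answer is 25678/953.

25678/953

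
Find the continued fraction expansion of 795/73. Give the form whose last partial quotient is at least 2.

795 = 10×73 + 65
73 = 1×65 + 8
65 = 8×8 + 1
8 = 8×1 + 0  (stop)
So 795/73 = [10; 1, 8, 8].

[10; 1, 8, 8]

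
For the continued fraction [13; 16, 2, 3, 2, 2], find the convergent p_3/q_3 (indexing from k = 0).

1502/115

Using pₖ = aₖpₖ₋₁ + pₖ₋₂, qₖ = aₖqₖ₋₁ + qₖ₋₂ (with p₋₁=1, p₋₂=0, q₋₁=0, q₋₂=1):
  k=0: a=13, p=13, q=1
  k=1: a=16, p=209, q=16
  k=2: a=2, p=431, q=33
  k=3: a=3, p=1502, q=115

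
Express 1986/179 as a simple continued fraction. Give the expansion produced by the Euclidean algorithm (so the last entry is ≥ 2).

1986 = 11*179 + 17
179 = 10*17 + 9
17 = 1*9 + 8
9 = 1*8 + 1
8 = 8*1 + 0  (stop)
So 1986/179 = [11; 10, 1, 1, 8].

[11; 10, 1, 1, 8]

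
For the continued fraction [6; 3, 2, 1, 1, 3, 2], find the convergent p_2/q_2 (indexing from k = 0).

44/7

Using pₖ = aₖpₖ₋₁ + pₖ₋₂, qₖ = aₖqₖ₋₁ + qₖ₋₂ (with p₋₁=1, p₋₂=0, q₋₁=0, q₋₂=1):
  k=0: a=6, p=6, q=1
  k=1: a=3, p=19, q=3
  k=2: a=2, p=44, q=7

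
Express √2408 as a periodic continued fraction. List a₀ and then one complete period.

a₀ = ⌊√2408⌋ = 49.
With m₀=0, d₀=1 and mₖ₊₁ = dₖaₖ − mₖ, dₖ₊₁ = (n − mₖ₊₁²)/dₖ, aₖ₊₁ = ⌊(a₀+mₖ₊₁)/dₖ₊₁⌋:
  k=1: m=49, d=7, a=14
  k=2: m=49, d=1, a=98
d=1 and a=2a₀=98 at k=2, so the next step gives (m, d) = (49, 7) again — its k=1 value — and the period has length 2.

[49; 14, 98]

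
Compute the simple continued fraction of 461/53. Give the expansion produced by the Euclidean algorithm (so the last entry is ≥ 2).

461 = 8×53 + 37
53 = 1×37 + 16
37 = 2×16 + 5
16 = 3×5 + 1
5 = 5×1 + 0  (stop)
So 461/53 = [8; 1, 2, 3, 5].

[8; 1, 2, 3, 5]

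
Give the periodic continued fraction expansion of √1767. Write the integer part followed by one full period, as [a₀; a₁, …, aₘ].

a₀ = ⌊√1767⌋ = 42.
With m₀=0, d₀=1 and mₖ₊₁ = dₖaₖ − mₖ, dₖ₊₁ = (n − mₖ₊₁²)/dₖ, aₖ₊₁ = ⌊(a₀+mₖ₊₁)/dₖ₊₁⌋:
  k=1: m=42, d=3, a=28
  k=2: m=42, d=1, a=84
d=1 and a=2a₀=84 at k=2, so the next step gives (m, d) = (42, 3) again — its k=1 value — and the period has length 2.

[42; 28, 84]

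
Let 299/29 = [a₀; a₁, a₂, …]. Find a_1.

3

299 = 10·29 + 9   →  a_0 = 10
29 = 3·9 + 2   →  a_1 = 3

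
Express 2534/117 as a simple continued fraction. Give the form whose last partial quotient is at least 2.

[21; 1, 1, 1, 12, 3]

2534 = 21×117 + 77
117 = 1×77 + 40
77 = 1×40 + 37
40 = 1×37 + 3
37 = 12×3 + 1
3 = 3×1 + 0  (stop)
So 2534/117 = [21; 1, 1, 1, 12, 3].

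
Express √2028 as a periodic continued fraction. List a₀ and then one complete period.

[45; 30, 90]

a₀ = ⌊√2028⌋ = 45.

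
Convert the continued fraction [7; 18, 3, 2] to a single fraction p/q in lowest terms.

Using pₖ = aₖpₖ₋₁ + pₖ₋₂ and qₖ = aₖqₖ₋₁ + qₖ₋₂:
  k=0: a=7, p=7, q=1
  k=1: a=18, p=127, q=18
  k=2: a=3, p=388, q=55
  k=3: a=2, p=903, q=128

903/128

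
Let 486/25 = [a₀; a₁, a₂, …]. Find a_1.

2

486 = 19·25 + 11   →  a_0 = 19
25 = 2·11 + 3   →  a_1 = 2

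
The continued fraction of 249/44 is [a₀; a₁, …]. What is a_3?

1

249 = 5·44 + 29   →  a_0 = 5
44 = 1·29 + 15   →  a_1 = 1
29 = 1·15 + 14   →  a_2 = 1
15 = 1·14 + 1   →  a_3 = 1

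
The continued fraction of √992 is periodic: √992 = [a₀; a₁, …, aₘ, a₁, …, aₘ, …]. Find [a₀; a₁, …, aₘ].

[31; 2, 62]

a₀ = ⌊√992⌋ = 31.
With m₀=0, d₀=1 and mₖ₊₁ = dₖaₖ − mₖ, dₖ₊₁ = (n − mₖ₊₁²)/dₖ, aₖ₊₁ = ⌊(a₀+mₖ₊₁)/dₖ₊₁⌋:
  k=1: m=31, d=31, a=2
  k=2: m=31, d=1, a=62
d=1 and a=2a₀=62 at k=2, so the next step gives (m, d) = (31, 31) again — its k=1 value — and the period has length 2.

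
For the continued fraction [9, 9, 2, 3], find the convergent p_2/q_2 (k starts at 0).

Using pₖ = aₖpₖ₋₁ + pₖ₋₂, qₖ = aₖqₖ₋₁ + qₖ₋₂ (with p₋₁=1, p₋₂=0, q₋₁=0, q₋₂=1):
  k=0: a=9, p=9, q=1
  k=1: a=9, p=82, q=9
  k=2: a=2, p=173, q=19

173/19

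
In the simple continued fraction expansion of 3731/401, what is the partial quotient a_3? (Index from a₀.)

2

3731 = 9·401 + 122   →  a_0 = 9
401 = 3·122 + 35   →  a_1 = 3
122 = 3·35 + 17   →  a_2 = 3
35 = 2·17 + 1   →  a_3 = 2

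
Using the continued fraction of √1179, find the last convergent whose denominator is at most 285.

√1179 = [34; 2, 1, 33, 1, 2, 68, …] (period length 6).
Convergents:
  p_0/q_0 = 34/1
  p_1/q_1 = 69/2
  p_2/q_2 = 103/3
  p_3/q_3 = 3468/101
  p_4/q_4 = 3571/104
  p_5/q_5 = 10610/309
q_4 = 104 ≤ 285 < 309 = q_5, so the answer is 3571/104.

3571/104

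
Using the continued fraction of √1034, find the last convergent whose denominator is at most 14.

418/13

√1034 = [32; 6, 2, 2, 2, 6, 64, …] (period length 6).
Convergents:
  p_0/q_0 = 32/1
  p_1/q_1 = 193/6
  p_2/q_2 = 418/13
  p_3/q_3 = 1029/32
q_2 = 13 ≤ 14 < 32 = q_3, so the answer is 418/13.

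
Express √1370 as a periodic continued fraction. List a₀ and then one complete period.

a₀ = ⌊√1370⌋ = 37.
With m₀=0, d₀=1 and mₖ₊₁ = dₖaₖ − mₖ, dₖ₊₁ = (n − mₖ₊₁²)/dₖ, aₖ₊₁ = ⌊(a₀+mₖ₊₁)/dₖ₊₁⌋:
  k=1: m=37, d=1, a=74
d=1 and a=2a₀=74 at k=1, so the next step gives (m, d) = (37, 1) again — its k=1 value — and the period has length 1.

[37; 74]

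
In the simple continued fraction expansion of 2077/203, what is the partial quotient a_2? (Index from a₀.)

3

2077 = 10·203 + 47   →  a_0 = 10
203 = 4·47 + 15   →  a_1 = 4
47 = 3·15 + 2   →  a_2 = 3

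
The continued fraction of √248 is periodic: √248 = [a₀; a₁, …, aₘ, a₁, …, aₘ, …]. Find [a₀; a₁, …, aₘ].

[15; 1, 2, 1, 30]

a₀ = ⌊√248⌋ = 15.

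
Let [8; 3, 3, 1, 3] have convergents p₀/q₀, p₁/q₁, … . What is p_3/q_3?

Using pₖ = aₖpₖ₋₁ + pₖ₋₂, qₖ = aₖqₖ₋₁ + qₖ₋₂ (with p₋₁=1, p₋₂=0, q₋₁=0, q₋₂=1):
  k=0: a=8, p=8, q=1
  k=1: a=3, p=25, q=3
  k=2: a=3, p=83, q=10
  k=3: a=1, p=108, q=13

108/13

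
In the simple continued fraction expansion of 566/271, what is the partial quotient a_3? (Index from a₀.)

2

566 = 2·271 + 24   →  a_0 = 2
271 = 11·24 + 7   →  a_1 = 11
24 = 3·7 + 3   →  a_2 = 3
7 = 2·3 + 1   →  a_3 = 2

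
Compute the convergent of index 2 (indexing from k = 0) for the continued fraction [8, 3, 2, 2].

58/7

Using pₖ = aₖpₖ₋₁ + pₖ₋₂, qₖ = aₖqₖ₋₁ + qₖ₋₂ (with p₋₁=1, p₋₂=0, q₋₁=0, q₋₂=1):
  k=0: a=8, p=8, q=1
  k=1: a=3, p=25, q=3
  k=2: a=2, p=58, q=7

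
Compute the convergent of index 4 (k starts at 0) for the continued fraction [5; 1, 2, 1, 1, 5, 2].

40/7

Using pₖ = aₖpₖ₋₁ + pₖ₋₂, qₖ = aₖqₖ₋₁ + qₖ₋₂ (with p₋₁=1, p₋₂=0, q₋₁=0, q₋₂=1):
  k=0: a=5, p=5, q=1
  k=1: a=1, p=6, q=1
  k=2: a=2, p=17, q=3
  k=3: a=1, p=23, q=4
  k=4: a=1, p=40, q=7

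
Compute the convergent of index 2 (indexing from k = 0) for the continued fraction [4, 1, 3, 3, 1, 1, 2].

19/4

Using pₖ = aₖpₖ₋₁ + pₖ₋₂, qₖ = aₖqₖ₋₁ + qₖ₋₂ (with p₋₁=1, p₋₂=0, q₋₁=0, q₋₂=1):
  k=0: a=4, p=4, q=1
  k=1: a=1, p=5, q=1
  k=2: a=3, p=19, q=4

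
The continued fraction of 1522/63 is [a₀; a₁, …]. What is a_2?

1522 = 24·63 + 10   →  a_0 = 24
63 = 6·10 + 3   →  a_1 = 6
10 = 3·3 + 1   →  a_2 = 3

3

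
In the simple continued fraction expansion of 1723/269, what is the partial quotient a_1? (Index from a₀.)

2

1723 = 6·269 + 109   →  a_0 = 6
269 = 2·109 + 51   →  a_1 = 2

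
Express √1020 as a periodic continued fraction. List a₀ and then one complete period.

a₀ = ⌊√1020⌋ = 31.
With m₀=0, d₀=1 and mₖ₊₁ = dₖaₖ − mₖ, dₖ₊₁ = (n − mₖ₊₁²)/dₖ, aₖ₊₁ = ⌊(a₀+mₖ₊₁)/dₖ₊₁⌋:
  k=1: m=31, d=59, a=1
  k=2: m=28, d=4, a=14
  k=3: m=28, d=59, a=1
  k=4: m=31, d=1, a=62
d=1 and a=2a₀=62 at k=4, so the next step gives (m, d) = (31, 59) again — its k=1 value — and the period has length 4.

[31; 1, 14, 1, 62]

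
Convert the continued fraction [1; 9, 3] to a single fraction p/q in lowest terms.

31/28

Fold from the inside: start with 3/1.
  9 + 1/3 = 28/3
  1 + 3/28 = 31/28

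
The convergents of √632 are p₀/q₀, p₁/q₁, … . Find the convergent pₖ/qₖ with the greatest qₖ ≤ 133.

√632 = [25; 7, 6, 7, 50, …] (period length 4).
Convergents:
  p_0/q_0 = 25/1
  p_1/q_1 = 176/7
  p_2/q_2 = 1081/43
  p_3/q_3 = 7743/308
q_2 = 43 ≤ 133 < 308 = q_3, so the answer is 1081/43.

1081/43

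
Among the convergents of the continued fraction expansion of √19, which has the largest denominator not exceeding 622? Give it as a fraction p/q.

√19 = [4; 2, 1, 3, 1, 2, 8, …] (period length 6).
Convergents:
  p_0/q_0 = 4/1
  p_1/q_1 = 9/2
  p_2/q_2 = 13/3
  p_3/q_3 = 48/11
  p_4/q_4 = 61/14
  p_5/q_5 = 170/39
  p_6/q_6 = 1421/326
  p_7/q_7 = 3012/691
q_6 = 326 ≤ 622 < 691 = q_7, so the answer is 1421/326.

1421/326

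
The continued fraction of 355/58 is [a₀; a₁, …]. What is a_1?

8

355 = 6·58 + 7   →  a_0 = 6
58 = 8·7 + 2   →  a_1 = 8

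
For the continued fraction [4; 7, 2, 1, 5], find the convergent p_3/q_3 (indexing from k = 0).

Using pₖ = aₖpₖ₋₁ + pₖ₋₂, qₖ = aₖqₖ₋₁ + qₖ₋₂ (with p₋₁=1, p₋₂=0, q₋₁=0, q₋₂=1):
  k=0: a=4, p=4, q=1
  k=1: a=7, p=29, q=7
  k=2: a=2, p=62, q=15
  k=3: a=1, p=91, q=22

91/22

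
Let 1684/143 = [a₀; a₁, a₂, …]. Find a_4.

7

1684 = 11·143 + 111   →  a_0 = 11
143 = 1·111 + 32   →  a_1 = 1
111 = 3·32 + 15   →  a_2 = 3
32 = 2·15 + 2   →  a_3 = 2
15 = 7·2 + 1   →  a_4 = 7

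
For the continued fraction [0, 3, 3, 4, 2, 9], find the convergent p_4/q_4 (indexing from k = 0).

29/96

Using pₖ = aₖpₖ₋₁ + pₖ₋₂, qₖ = aₖqₖ₋₁ + qₖ₋₂ (with p₋₁=1, p₋₂=0, q₋₁=0, q₋₂=1):
  k=0: a=0, p=0, q=1
  k=1: a=3, p=1, q=3
  k=2: a=3, p=3, q=10
  k=3: a=4, p=13, q=43
  k=4: a=2, p=29, q=96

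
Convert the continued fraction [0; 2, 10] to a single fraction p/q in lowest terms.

10/21

Fold from the inside: start with 10/1.
  2 + 1/10 = 21/10
  0 + 10/21 = 10/21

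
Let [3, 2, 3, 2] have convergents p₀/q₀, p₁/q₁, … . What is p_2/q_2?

24/7

Using pₖ = aₖpₖ₋₁ + pₖ₋₂, qₖ = aₖqₖ₋₁ + qₖ₋₂ (with p₋₁=1, p₋₂=0, q₋₁=0, q₋₂=1):
  k=0: a=3, p=3, q=1
  k=1: a=2, p=7, q=2
  k=2: a=3, p=24, q=7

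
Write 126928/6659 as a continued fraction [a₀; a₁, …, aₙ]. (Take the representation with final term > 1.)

126928 = 19*6659 + 407
6659 = 16*407 + 147
407 = 2*147 + 113
147 = 1*113 + 34
113 = 3*34 + 11
34 = 3*11 + 1
11 = 11*1 + 0  (stop)
So 126928/6659 = [19; 16, 2, 1, 3, 3, 11].

[19; 16, 2, 1, 3, 3, 11]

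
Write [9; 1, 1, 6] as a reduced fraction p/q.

124/13

Fold from the inside: start with 6/1.
  1 + 1/6 = 7/6
  1 + 6/7 = 13/7
  9 + 7/13 = 124/13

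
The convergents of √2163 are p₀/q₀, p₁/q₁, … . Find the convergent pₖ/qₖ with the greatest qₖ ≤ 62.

√2163 = [46; 1, 1, 30, 1, 1, 92, …] (period length 6).
Convergents:
  p_0/q_0 = 46/1
  p_1/q_1 = 47/1
  p_2/q_2 = 93/2
  p_3/q_3 = 2837/61
  p_4/q_4 = 2930/63
q_3 = 61 ≤ 62 < 63 = q_4, so the answer is 2837/61.

2837/61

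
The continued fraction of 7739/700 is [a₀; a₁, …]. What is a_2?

7739 = 11·700 + 39   →  a_0 = 11
700 = 17·39 + 37   →  a_1 = 17
39 = 1·37 + 2   →  a_2 = 1

1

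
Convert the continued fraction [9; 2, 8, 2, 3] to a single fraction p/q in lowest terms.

1184/125

Fold from the inside: start with 3/1.
  2 + 1/3 = 7/3
  8 + 3/7 = 59/7
  2 + 7/59 = 125/59
  9 + 59/125 = 1184/125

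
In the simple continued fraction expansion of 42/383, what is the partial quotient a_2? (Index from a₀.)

8

42 = 0·383 + 42   →  a_0 = 0
383 = 9·42 + 5   →  a_1 = 9
42 = 8·5 + 2   →  a_2 = 8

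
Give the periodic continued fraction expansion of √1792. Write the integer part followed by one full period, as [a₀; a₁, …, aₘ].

[42; 3, 84]

a₀ = ⌊√1792⌋ = 42.
With m₀=0, d₀=1 and mₖ₊₁ = dₖaₖ − mₖ, dₖ₊₁ = (n − mₖ₊₁²)/dₖ, aₖ₊₁ = ⌊(a₀+mₖ₊₁)/dₖ₊₁⌋:
  k=1: m=42, d=28, a=3
  k=2: m=42, d=1, a=84
d=1 and a=2a₀=84 at k=2, so the next step gives (m, d) = (42, 28) again — its k=1 value — and the period has length 2.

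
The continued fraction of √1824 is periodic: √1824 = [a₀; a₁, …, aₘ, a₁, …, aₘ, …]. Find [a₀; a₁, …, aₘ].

[42; 1, 2, 2, 2, 1, 84]

a₀ = ⌊√1824⌋ = 42.
With m₀=0, d₀=1 and mₖ₊₁ = dₖaₖ − mₖ, dₖ₊₁ = (n − mₖ₊₁²)/dₖ, aₖ₊₁ = ⌊(a₀+mₖ₊₁)/dₖ₊₁⌋:
  k=1: m=42, d=60, a=1
  k=2: m=18, d=25, a=2
  k=3: m=32, d=32, a=2
  k=4: m=32, d=25, a=2
  k=5: m=18, d=60, a=1
  k=6: m=42, d=1, a=84
d=1 and a=2a₀=84 at k=6, so the next step gives (m, d) = (42, 60) again — its k=1 value — and the period has length 6.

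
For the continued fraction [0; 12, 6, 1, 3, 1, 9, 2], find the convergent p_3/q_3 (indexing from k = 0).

7/85

Using pₖ = aₖpₖ₋₁ + pₖ₋₂, qₖ = aₖqₖ₋₁ + qₖ₋₂ (with p₋₁=1, p₋₂=0, q₋₁=0, q₋₂=1):
  k=0: a=0, p=0, q=1
  k=1: a=12, p=1, q=12
  k=2: a=6, p=6, q=73
  k=3: a=1, p=7, q=85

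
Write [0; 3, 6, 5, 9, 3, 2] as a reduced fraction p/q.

Fold from the inside: start with 2/1.
  3 + 1/2 = 7/2
  9 + 2/7 = 65/7
  5 + 7/65 = 332/65
  6 + 65/332 = 2057/332
  3 + 332/2057 = 6503/2057
  0 + 2057/6503 = 2057/6503

2057/6503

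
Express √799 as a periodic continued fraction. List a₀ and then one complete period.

[28; 3, 1, 3, 56]

a₀ = ⌊√799⌋ = 28.
With m₀=0, d₀=1 and mₖ₊₁ = dₖaₖ − mₖ, dₖ₊₁ = (n − mₖ₊₁²)/dₖ, aₖ₊₁ = ⌊(a₀+mₖ₊₁)/dₖ₊₁⌋:
  k=1: m=28, d=15, a=3
  k=2: m=17, d=34, a=1
  k=3: m=17, d=15, a=3
  k=4: m=28, d=1, a=56
d=1 and a=2a₀=56 at k=4, so the next step gives (m, d) = (28, 15) again — its k=1 value — and the period has length 4.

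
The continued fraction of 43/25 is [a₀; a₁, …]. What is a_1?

43 = 1·25 + 18   →  a_0 = 1
25 = 1·18 + 7   →  a_1 = 1

1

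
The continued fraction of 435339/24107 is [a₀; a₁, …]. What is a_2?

435339 = 18·24107 + 1413   →  a_0 = 18
24107 = 17·1413 + 86   →  a_1 = 17
1413 = 16·86 + 37   →  a_2 = 16

16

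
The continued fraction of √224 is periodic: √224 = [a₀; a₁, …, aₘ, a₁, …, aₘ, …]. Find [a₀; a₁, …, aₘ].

a₀ = ⌊√224⌋ = 14.

[14; 1, 28]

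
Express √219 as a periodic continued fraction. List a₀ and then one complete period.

a₀ = ⌊√219⌋ = 14.
With m₀=0, d₀=1 and mₖ₊₁ = dₖaₖ − mₖ, dₖ₊₁ = (n − mₖ₊₁²)/dₖ, aₖ₊₁ = ⌊(a₀+mₖ₊₁)/dₖ₊₁⌋:
  k=1: m=14, d=23, a=1
  k=2: m=9, d=6, a=3
  k=3: m=9, d=23, a=1
  k=4: m=14, d=1, a=28
d=1 and a=2a₀=28 at k=4, so the next step gives (m, d) = (14, 23) again — its k=1 value — and the period has length 4.

[14; 1, 3, 1, 28]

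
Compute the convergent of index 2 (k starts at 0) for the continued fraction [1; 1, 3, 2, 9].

Using pₖ = aₖpₖ₋₁ + pₖ₋₂, qₖ = aₖqₖ₋₁ + qₖ₋₂ (with p₋₁=1, p₋₂=0, q₋₁=0, q₋₂=1):
  k=0: a=1, p=1, q=1
  k=1: a=1, p=2, q=1
  k=2: a=3, p=7, q=4

7/4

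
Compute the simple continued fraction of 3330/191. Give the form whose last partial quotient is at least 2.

[17; 2, 3, 3, 8]

3330 = 17·191 + 83
191 = 2·83 + 25
83 = 3·25 + 8
25 = 3·8 + 1
8 = 8·1 + 0  (stop)
So 3330/191 = [17; 2, 3, 3, 8].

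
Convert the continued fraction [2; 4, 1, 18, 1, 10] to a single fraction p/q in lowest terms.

Using pₖ = aₖpₖ₋₁ + pₖ₋₂ and qₖ = aₖqₖ₋₁ + qₖ₋₂:
  k=0: a=2, p=2, q=1
  k=1: a=4, p=9, q=4
  k=2: a=1, p=11, q=5
  k=3: a=18, p=207, q=94
  k=4: a=1, p=218, q=99
  k=5: a=10, p=2387, q=1084

2387/1084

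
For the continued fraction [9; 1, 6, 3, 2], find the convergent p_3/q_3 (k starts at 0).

Using pₖ = aₖpₖ₋₁ + pₖ₋₂, qₖ = aₖqₖ₋₁ + qₖ₋₂ (with p₋₁=1, p₋₂=0, q₋₁=0, q₋₂=1):
  k=0: a=9, p=9, q=1
  k=1: a=1, p=10, q=1
  k=2: a=6, p=69, q=7
  k=3: a=3, p=217, q=22

217/22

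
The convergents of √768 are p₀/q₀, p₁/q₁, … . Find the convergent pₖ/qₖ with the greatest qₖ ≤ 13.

√768 = [27; 1, 2, 2, 13, 2, 2, 1, 54, …] (period length 8).
Convergents:
  p_0/q_0 = 27/1
  p_1/q_1 = 28/1
  p_2/q_2 = 83/3
  p_3/q_3 = 194/7
  p_4/q_4 = 2605/94
q_3 = 7 ≤ 13 < 94 = q_4, so the answer is 194/7.

194/7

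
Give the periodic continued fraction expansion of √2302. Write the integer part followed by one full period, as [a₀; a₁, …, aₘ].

a₀ = ⌊√2302⌋ = 47.
With m₀=0, d₀=1 and mₖ₊₁ = dₖaₖ − mₖ, dₖ₊₁ = (n − mₖ₊₁²)/dₖ, aₖ₊₁ = ⌊(a₀+mₖ₊₁)/dₖ₊₁⌋:
  k=1: m=47, d=93, a=1
  k=2: m=46, d=2, a=46
  k=3: m=46, d=93, a=1
  k=4: m=47, d=1, a=94
d=1 and a=2a₀=94 at k=4, so the next step gives (m, d) = (47, 93) again — its k=1 value — and the period has length 4.

[47; 1, 46, 1, 94]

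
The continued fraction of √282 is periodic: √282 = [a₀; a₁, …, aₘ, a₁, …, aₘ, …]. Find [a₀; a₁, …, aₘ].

[16; 1, 3, 1, 4, 1, 3, 1, 32]

a₀ = ⌊√282⌋ = 16.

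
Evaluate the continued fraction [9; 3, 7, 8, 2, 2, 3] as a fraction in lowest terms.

Using pₖ = aₖpₖ₋₁ + pₖ₋₂ and qₖ = aₖqₖ₋₁ + qₖ₋₂:
  k=0: a=9, p=9, q=1
  k=1: a=3, p=28, q=3
  k=2: a=7, p=205, q=22
  k=3: a=8, p=1668, q=179
  k=4: a=2, p=3541, q=380
  k=5: a=2, p=8750, q=939
  k=6: a=3, p=29791, q=3197

29791/3197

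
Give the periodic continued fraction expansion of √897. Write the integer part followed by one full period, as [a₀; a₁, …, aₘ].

a₀ = ⌊√897⌋ = 29.
With m₀=0, d₀=1 and mₖ₊₁ = dₖaₖ − mₖ, dₖ₊₁ = (n − mₖ₊₁²)/dₖ, aₖ₊₁ = ⌊(a₀+mₖ₊₁)/dₖ₊₁⌋:
  k=1: m=29, d=56, a=1
  k=2: m=27, d=3, a=18
  k=3: m=27, d=56, a=1
  k=4: m=29, d=1, a=58
d=1 and a=2a₀=58 at k=4, so the next step gives (m, d) = (29, 56) again — its k=1 value — and the period has length 4.

[29; 1, 18, 1, 58]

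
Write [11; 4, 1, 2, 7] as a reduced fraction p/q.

1155/103

Using pₖ = aₖpₖ₋₁ + pₖ₋₂ and qₖ = aₖqₖ₋₁ + qₖ₋₂:
  k=0: a=11, p=11, q=1
  k=1: a=4, p=45, q=4
  k=2: a=1, p=56, q=5
  k=3: a=2, p=157, q=14
  k=4: a=7, p=1155, q=103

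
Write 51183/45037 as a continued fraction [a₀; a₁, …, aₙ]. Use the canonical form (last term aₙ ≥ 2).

51183 = 1*45037 + 6146
45037 = 7*6146 + 2015
6146 = 3*2015 + 101
2015 = 19*101 + 96
101 = 1*96 + 5
96 = 19*5 + 1
5 = 5*1 + 0  (stop)
So 51183/45037 = [1; 7, 3, 19, 1, 19, 5].

[1; 7, 3, 19, 1, 19, 5]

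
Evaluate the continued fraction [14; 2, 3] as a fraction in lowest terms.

Fold from the inside: start with 3/1.
  2 + 1/3 = 7/3
  14 + 3/7 = 101/7

101/7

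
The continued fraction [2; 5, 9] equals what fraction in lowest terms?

101/46

Fold from the inside: start with 9/1.
  5 + 1/9 = 46/9
  2 + 9/46 = 101/46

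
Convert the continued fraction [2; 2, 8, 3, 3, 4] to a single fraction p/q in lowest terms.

Fold from the inside: start with 4/1.
  3 + 1/4 = 13/4
  3 + 4/13 = 43/13
  8 + 13/43 = 357/43
  2 + 43/357 = 757/357
  2 + 357/757 = 1871/757

1871/757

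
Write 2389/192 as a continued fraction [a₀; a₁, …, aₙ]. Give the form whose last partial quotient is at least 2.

2389 = 12×192 + 85
192 = 2×85 + 22
85 = 3×22 + 19
22 = 1×19 + 3
19 = 6×3 + 1
3 = 3×1 + 0  (stop)
So 2389/192 = [12; 2, 3, 1, 6, 3].

[12; 2, 3, 1, 6, 3]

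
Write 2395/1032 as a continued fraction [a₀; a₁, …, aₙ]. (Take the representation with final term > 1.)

[2; 3, 8, 2, 19]

2395 = 2*1032 + 331
1032 = 3*331 + 39
331 = 8*39 + 19
39 = 2*19 + 1
19 = 19*1 + 0  (stop)
So 2395/1032 = [2; 3, 8, 2, 19].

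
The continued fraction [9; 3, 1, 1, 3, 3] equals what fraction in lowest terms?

761/82

Using pₖ = aₖpₖ₋₁ + pₖ₋₂ and qₖ = aₖqₖ₋₁ + qₖ₋₂:
  k=0: a=9, p=9, q=1
  k=1: a=3, p=28, q=3
  k=2: a=1, p=37, q=4
  k=3: a=1, p=65, q=7
  k=4: a=3, p=232, q=25
  k=5: a=3, p=761, q=82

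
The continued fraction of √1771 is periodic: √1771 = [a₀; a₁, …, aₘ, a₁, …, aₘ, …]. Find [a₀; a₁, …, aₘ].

[42; 12, 84]

a₀ = ⌊√1771⌋ = 42.
With m₀=0, d₀=1 and mₖ₊₁ = dₖaₖ − mₖ, dₖ₊₁ = (n − mₖ₊₁²)/dₖ, aₖ₊₁ = ⌊(a₀+mₖ₊₁)/dₖ₊₁⌋:
  k=1: m=42, d=7, a=12
  k=2: m=42, d=1, a=84
d=1 and a=2a₀=84 at k=2, so the next step gives (m, d) = (42, 7) again — its k=1 value — and the period has length 2.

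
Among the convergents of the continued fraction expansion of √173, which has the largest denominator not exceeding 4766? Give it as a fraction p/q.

29239/2223

√173 = [13; 6, 1, 1, 6, 26, …] (period length 5).
Convergents:
  p_0/q_0 = 13/1
  p_1/q_1 = 79/6
  p_2/q_2 = 92/7
  p_3/q_3 = 171/13
  p_4/q_4 = 1118/85
  p_5/q_5 = 29239/2223
  p_6/q_6 = 176552/13423
q_5 = 2223 ≤ 4766 < 13423 = q_6, so the answer is 29239/2223.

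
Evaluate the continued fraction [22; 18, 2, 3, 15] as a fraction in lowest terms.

Fold from the inside: start with 15/1.
  3 + 1/15 = 46/15
  2 + 15/46 = 107/46
  18 + 46/107 = 1972/107
  22 + 107/1972 = 43491/1972

43491/1972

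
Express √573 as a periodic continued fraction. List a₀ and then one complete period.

[23; 1, 14, 1, 46]

a₀ = ⌊√573⌋ = 23.
With m₀=0, d₀=1 and mₖ₊₁ = dₖaₖ − mₖ, dₖ₊₁ = (n − mₖ₊₁²)/dₖ, aₖ₊₁ = ⌊(a₀+mₖ₊₁)/dₖ₊₁⌋:
  k=1: m=23, d=44, a=1
  k=2: m=21, d=3, a=14
  k=3: m=21, d=44, a=1
  k=4: m=23, d=1, a=46
d=1 and a=2a₀=46 at k=4, so the next step gives (m, d) = (23, 44) again — its k=1 value — and the period has length 4.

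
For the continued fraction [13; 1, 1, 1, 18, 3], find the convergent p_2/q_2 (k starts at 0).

Using pₖ = aₖpₖ₋₁ + pₖ₋₂, qₖ = aₖqₖ₋₁ + qₖ₋₂ (with p₋₁=1, p₋₂=0, q₋₁=0, q₋₂=1):
  k=0: a=13, p=13, q=1
  k=1: a=1, p=14, q=1
  k=2: a=1, p=27, q=2

27/2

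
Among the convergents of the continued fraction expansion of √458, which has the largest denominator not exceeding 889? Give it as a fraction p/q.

9181/429

√458 = [21; 2, 2, 42, …] (period length 3).
Convergents:
  p_0/q_0 = 21/1
  p_1/q_1 = 43/2
  p_2/q_2 = 107/5
  p_3/q_3 = 4537/212
  p_4/q_4 = 9181/429
  p_5/q_5 = 22899/1070
q_4 = 429 ≤ 889 < 1070 = q_5, so the answer is 9181/429.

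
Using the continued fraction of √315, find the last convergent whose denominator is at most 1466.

10081/568

√315 = [17; 1, 2, 1, 34, …] (period length 4).
Convergents:
  p_0/q_0 = 17/1
  p_1/q_1 = 18/1
  p_2/q_2 = 53/3
  p_3/q_3 = 71/4
  p_4/q_4 = 2467/139
  p_5/q_5 = 2538/143
  p_6/q_6 = 7543/425
  p_7/q_7 = 10081/568
  p_8/q_8 = 350297/19737
q_7 = 568 ≤ 1466 < 19737 = q_8, so the answer is 10081/568.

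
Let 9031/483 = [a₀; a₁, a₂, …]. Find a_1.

1

9031 = 18·483 + 337   →  a_0 = 18
483 = 1·337 + 146   →  a_1 = 1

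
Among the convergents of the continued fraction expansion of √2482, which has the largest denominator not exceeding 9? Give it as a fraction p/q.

299/6

√2482 = [49; 1, 4, 1, 1, 4, 1, 98, …] (period length 7).
Convergents:
  p_0/q_0 = 49/1
  p_1/q_1 = 50/1
  p_2/q_2 = 249/5
  p_3/q_3 = 299/6
  p_4/q_4 = 548/11
q_3 = 6 ≤ 9 < 11 = q_4, so the answer is 299/6.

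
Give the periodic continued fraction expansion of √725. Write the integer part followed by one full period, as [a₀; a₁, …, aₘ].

a₀ = ⌊√725⌋ = 26.
With m₀=0, d₀=1 and mₖ₊₁ = dₖaₖ − mₖ, dₖ₊₁ = (n − mₖ₊₁²)/dₖ, aₖ₊₁ = ⌊(a₀+mₖ₊₁)/dₖ₊₁⌋:
  k=1: m=26, d=49, a=1
  k=2: m=23, d=4, a=12
  k=3: m=25, d=25, a=2
  k=4: m=25, d=4, a=12
  k=5: m=23, d=49, a=1
  k=6: m=26, d=1, a=52
d=1 and a=2a₀=52 at k=6, so the next step gives (m, d) = (26, 49) again — its k=1 value — and the period has length 6.

[26; 1, 12, 2, 12, 1, 52]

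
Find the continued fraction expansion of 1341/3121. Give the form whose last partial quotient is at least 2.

1341 = 0×3121 + 1341
3121 = 2×1341 + 439
1341 = 3×439 + 24
439 = 18×24 + 7
24 = 3×7 + 3
7 = 2×3 + 1
3 = 3×1 + 0  (stop)
So 1341/3121 = [0; 2, 3, 18, 3, 2, 3].

[0; 2, 3, 18, 3, 2, 3]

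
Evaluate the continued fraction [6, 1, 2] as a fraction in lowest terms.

Using pₖ = aₖpₖ₋₁ + pₖ₋₂ and qₖ = aₖqₖ₋₁ + qₖ₋₂:
  k=0: a=6, p=6, q=1
  k=1: a=1, p=7, q=1
  k=2: a=2, p=20, q=3

20/3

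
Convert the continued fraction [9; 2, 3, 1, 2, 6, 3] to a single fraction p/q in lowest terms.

4739/502

Fold from the inside: start with 3/1.
  6 + 1/3 = 19/3
  2 + 3/19 = 41/19
  1 + 19/41 = 60/41
  3 + 41/60 = 221/60
  2 + 60/221 = 502/221
  9 + 221/502 = 4739/502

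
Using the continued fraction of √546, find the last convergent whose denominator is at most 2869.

√546 = [23; 2, 1, 2, 1, 2, 46, …] (period length 6).
Convergents:
  p_0/q_0 = 23/1
  p_1/q_1 = 47/2
  p_2/q_2 = 70/3
  p_3/q_3 = 187/8
  p_4/q_4 = 257/11
  p_5/q_5 = 701/30
  p_6/q_6 = 32503/1391
  p_7/q_7 = 65707/2812
  p_8/q_8 = 98210/4203
q_7 = 2812 ≤ 2869 < 4203 = q_8, so the answer is 65707/2812.

65707/2812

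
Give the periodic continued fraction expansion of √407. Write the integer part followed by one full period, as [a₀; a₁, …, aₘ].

a₀ = ⌊√407⌋ = 20.
With m₀=0, d₀=1 and mₖ₊₁ = dₖaₖ − mₖ, dₖ₊₁ = (n − mₖ₊₁²)/dₖ, aₖ₊₁ = ⌊(a₀+mₖ₊₁)/dₖ₊₁⌋:
  k=1: m=20, d=7, a=5
  k=2: m=15, d=26, a=1
  k=3: m=11, d=11, a=2
  k=4: m=11, d=26, a=1
  k=5: m=15, d=7, a=5
  k=6: m=20, d=1, a=40
d=1 and a=2a₀=40 at k=6, so the next step gives (m, d) = (20, 7) again — its k=1 value — and the period has length 6.

[20; 5, 1, 2, 1, 5, 40]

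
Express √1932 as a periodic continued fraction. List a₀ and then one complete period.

[43; 1, 20, 1, 86]

a₀ = ⌊√1932⌋ = 43.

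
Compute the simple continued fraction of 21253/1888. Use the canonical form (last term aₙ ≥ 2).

21253 = 11×1888 + 485
1888 = 3×485 + 433
485 = 1×433 + 52
433 = 8×52 + 17
52 = 3×17 + 1
17 = 17×1 + 0  (stop)
So 21253/1888 = [11; 3, 1, 8, 3, 17].

[11; 3, 1, 8, 3, 17]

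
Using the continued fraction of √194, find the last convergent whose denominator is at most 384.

√194 = [13; 1, 12, 1, 26, …] (period length 4).
Convergents:
  p_0/q_0 = 13/1
  p_1/q_1 = 14/1
  p_2/q_2 = 181/13
  p_3/q_3 = 195/14
  p_4/q_4 = 5251/377
  p_5/q_5 = 5446/391
q_4 = 377 ≤ 384 < 391 = q_5, so the answer is 5251/377.

5251/377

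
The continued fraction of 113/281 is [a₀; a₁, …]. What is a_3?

18

113 = 0·281 + 113   →  a_0 = 0
281 = 2·113 + 55   →  a_1 = 2
113 = 2·55 + 3   →  a_2 = 2
55 = 18·3 + 1   →  a_3 = 18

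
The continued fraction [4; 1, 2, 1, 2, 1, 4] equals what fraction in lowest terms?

Fold from the inside: start with 4/1.
  1 + 1/4 = 5/4
  2 + 4/5 = 14/5
  1 + 5/14 = 19/14
  2 + 14/19 = 52/19
  1 + 19/52 = 71/52
  4 + 52/71 = 336/71

336/71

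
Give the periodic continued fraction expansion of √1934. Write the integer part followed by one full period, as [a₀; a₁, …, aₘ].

a₀ = ⌊√1934⌋ = 43.
With m₀=0, d₀=1 and mₖ₊₁ = dₖaₖ − mₖ, dₖ₊₁ = (n − mₖ₊₁²)/dₖ, aₖ₊₁ = ⌊(a₀+mₖ₊₁)/dₖ₊₁⌋:
  k=1: m=43, d=85, a=1
  k=2: m=42, d=2, a=42
  k=3: m=42, d=85, a=1
  k=4: m=43, d=1, a=86
d=1 and a=2a₀=86 at k=4, so the next step gives (m, d) = (43, 85) again — its k=1 value — and the period has length 4.

[43; 1, 42, 1, 86]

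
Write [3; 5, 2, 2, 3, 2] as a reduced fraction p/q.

Fold from the inside: start with 2/1.
  3 + 1/2 = 7/2
  2 + 2/7 = 16/7
  2 + 7/16 = 39/16
  5 + 16/39 = 211/39
  3 + 39/211 = 672/211

672/211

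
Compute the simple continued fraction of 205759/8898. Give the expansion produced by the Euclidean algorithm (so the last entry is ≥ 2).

205759 = 23*8898 + 1105
8898 = 8*1105 + 58
1105 = 19*58 + 3
58 = 19*3 + 1
3 = 3*1 + 0  (stop)
So 205759/8898 = [23; 8, 19, 19, 3].

[23; 8, 19, 19, 3]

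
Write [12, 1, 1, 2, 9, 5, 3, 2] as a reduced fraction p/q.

22345/1774

Fold from the inside: start with 2/1.
  3 + 1/2 = 7/2
  5 + 2/7 = 37/7
  9 + 7/37 = 340/37
  2 + 37/340 = 717/340
  1 + 340/717 = 1057/717
  1 + 717/1057 = 1774/1057
  12 + 1057/1774 = 22345/1774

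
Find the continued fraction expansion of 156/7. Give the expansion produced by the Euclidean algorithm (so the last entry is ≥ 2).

156 = 22×7 + 2
7 = 3×2 + 1
2 = 2×1 + 0  (stop)
So 156/7 = [22; 3, 2].

[22; 3, 2]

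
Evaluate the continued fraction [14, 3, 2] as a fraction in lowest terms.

Using pₖ = aₖpₖ₋₁ + pₖ₋₂ and qₖ = aₖqₖ₋₁ + qₖ₋₂:
  k=0: a=14, p=14, q=1
  k=1: a=3, p=43, q=3
  k=2: a=2, p=100, q=7

100/7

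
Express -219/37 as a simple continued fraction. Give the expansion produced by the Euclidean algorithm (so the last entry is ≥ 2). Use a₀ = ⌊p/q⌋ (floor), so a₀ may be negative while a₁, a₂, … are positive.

[-6; 12, 3]

-219 = -6·37 + 3
37 = 12·3 + 1
3 = 3·1 + 0  (stop)
So -219/37 = [-6; 12, 3].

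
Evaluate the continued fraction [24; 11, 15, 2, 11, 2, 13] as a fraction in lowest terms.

2669503/110812

Fold from the inside: start with 13/1.
  2 + 1/13 = 27/13
  11 + 13/27 = 310/27
  2 + 27/310 = 647/310
  15 + 310/647 = 10015/647
  11 + 647/10015 = 110812/10015
  24 + 10015/110812 = 2669503/110812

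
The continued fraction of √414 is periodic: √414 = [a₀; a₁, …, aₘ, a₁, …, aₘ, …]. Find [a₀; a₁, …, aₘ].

a₀ = ⌊√414⌋ = 20.
With m₀=0, d₀=1 and mₖ₊₁ = dₖaₖ − mₖ, dₖ₊₁ = (n − mₖ₊₁²)/dₖ, aₖ₊₁ = ⌊(a₀+mₖ₊₁)/dₖ₊₁⌋:
  k=1: m=20, d=14, a=2
  k=2: m=8, d=25, a=1
  k=3: m=17, d=5, a=7
  k=4: m=18, d=18, a=2
  k=5: m=18, d=5, a=7
  k=6: m=17, d=25, a=1
  k=7: m=8, d=14, a=2
  k=8: m=20, d=1, a=40
d=1 and a=2a₀=40 at k=8, so the next step gives (m, d) = (20, 14) again — its k=1 value — and the period has length 8.

[20; 2, 1, 7, 2, 7, 1, 2, 40]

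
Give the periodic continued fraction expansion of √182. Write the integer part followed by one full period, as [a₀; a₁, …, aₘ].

a₀ = ⌊√182⌋ = 13.
With m₀=0, d₀=1 and mₖ₊₁ = dₖaₖ − mₖ, dₖ₊₁ = (n − mₖ₊₁²)/dₖ, aₖ₊₁ = ⌊(a₀+mₖ₊₁)/dₖ₊₁⌋:
  k=1: m=13, d=13, a=2
  k=2: m=13, d=1, a=26
d=1 and a=2a₀=26 at k=2, so the next step gives (m, d) = (13, 13) again — its k=1 value — and the period has length 2.

[13; 2, 26]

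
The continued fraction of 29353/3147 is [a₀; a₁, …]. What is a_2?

18

29353 = 9·3147 + 1030   →  a_0 = 9
3147 = 3·1030 + 57   →  a_1 = 3
1030 = 18·57 + 4   →  a_2 = 18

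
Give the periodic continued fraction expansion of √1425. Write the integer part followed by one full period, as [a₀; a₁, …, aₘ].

a₀ = ⌊√1425⌋ = 37.
With m₀=0, d₀=1 and mₖ₊₁ = dₖaₖ − mₖ, dₖ₊₁ = (n − mₖ₊₁²)/dₖ, aₖ₊₁ = ⌊(a₀+mₖ₊₁)/dₖ₊₁⌋:
  k=1: m=37, d=56, a=1
  k=2: m=19, d=19, a=2
  k=3: m=19, d=56, a=1
  k=4: m=37, d=1, a=74
d=1 and a=2a₀=74 at k=4, so the next step gives (m, d) = (37, 56) again — its k=1 value — and the period has length 4.

[37; 1, 2, 1, 74]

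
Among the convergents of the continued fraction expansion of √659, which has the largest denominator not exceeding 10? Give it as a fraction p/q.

√659 = [25; 1, 2, 25, 2, 1, 50, …] (period length 6).
Convergents:
  p_0/q_0 = 25/1
  p_1/q_1 = 26/1
  p_2/q_2 = 77/3
  p_3/q_3 = 1951/76
q_2 = 3 ≤ 10 < 76 = q_3, so the answer is 77/3.

77/3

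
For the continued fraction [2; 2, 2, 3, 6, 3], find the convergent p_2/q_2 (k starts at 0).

Using pₖ = aₖpₖ₋₁ + pₖ₋₂, qₖ = aₖqₖ₋₁ + qₖ₋₂ (with p₋₁=1, p₋₂=0, q₋₁=0, q₋₂=1):
  k=0: a=2, p=2, q=1
  k=1: a=2, p=5, q=2
  k=2: a=2, p=12, q=5

12/5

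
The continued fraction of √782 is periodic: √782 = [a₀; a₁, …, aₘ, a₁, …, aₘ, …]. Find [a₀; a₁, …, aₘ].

a₀ = ⌊√782⌋ = 27.
With m₀=0, d₀=1 and mₖ₊₁ = dₖaₖ − mₖ, dₖ₊₁ = (n − mₖ₊₁²)/dₖ, aₖ₊₁ = ⌊(a₀+mₖ₊₁)/dₖ₊₁⌋:
  k=1: m=27, d=53, a=1
  k=2: m=26, d=2, a=26
  k=3: m=26, d=53, a=1
  k=4: m=27, d=1, a=54
d=1 and a=2a₀=54 at k=4, so the next step gives (m, d) = (27, 53) again — its k=1 value — and the period has length 4.

[27; 1, 26, 1, 54]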